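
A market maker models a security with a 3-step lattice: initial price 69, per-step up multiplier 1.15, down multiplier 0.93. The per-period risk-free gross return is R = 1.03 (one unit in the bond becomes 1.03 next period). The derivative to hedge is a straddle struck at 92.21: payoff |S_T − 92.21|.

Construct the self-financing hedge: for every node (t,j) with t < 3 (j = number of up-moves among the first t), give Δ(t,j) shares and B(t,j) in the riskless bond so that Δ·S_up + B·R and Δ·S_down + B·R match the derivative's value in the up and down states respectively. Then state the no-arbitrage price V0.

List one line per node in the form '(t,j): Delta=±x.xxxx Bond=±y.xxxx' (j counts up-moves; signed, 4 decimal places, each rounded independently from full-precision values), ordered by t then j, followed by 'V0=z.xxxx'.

(0,0): Delta=-0.6734 Bond=64.0347
(1,0): Delta=-1.0000 Bond=86.9168
(1,1): Delta=-0.3564 Bond=40.8026
(2,0): Delta=-1.0000 Bond=89.5243
(2,1): Delta=-1.0000 Bond=89.5243
(2,2): Delta=0.2682 Bond=-14.9704
V0=17.5734

Risk-neutral probability p* = (R−d)/(u−d) = (1.03−0.93)/(1.15−0.93) = 0.4545.
At expiry t=3: V(3,0)=36.7094, V(3,1)=23.5802, V(3,2)=7.3452, V(3,3)=12.7304
Node (2,0) S=59.6781: V=(p*·23.5802+(1−p*)·36.7094)/1.03=29.8462; Δ=(23.5802−36.7094)/(68.6298−55.5006)=-1.0000; B=V−Δ·S=89.5243
Node (2,1) S=73.7955: V=(p*·7.3452+(1−p*)·23.5802)/1.03=15.7288; Δ=(7.3452−23.5802)/(84.8648−68.6298)=-1.0000; B=V−Δ·S=89.5243
Node (2,2) S=91.2525: V=(p*·12.7304+(1−p*)·7.3452)/1.03=9.5078; Δ=(12.7304−7.3452)/(104.9404−84.8648)=0.2682; B=V−Δ·S=-14.9704
Node (1,0) S=64.1700: V=(p*·15.7288+(1−p*)·29.8462)/1.03=22.7468; Δ=(15.7288−29.8462)/(73.7955−59.6781)=-1.0000; B=V−Δ·S=86.9168
Node (1,1) S=79.3500: V=(p*·9.5078+(1−p*)·15.7288)/1.03=12.5253; Δ=(9.5078−15.7288)/(91.2525−73.7955)=-0.3564; B=V−Δ·S=40.8026
Node (0,0) S=69.0000: V=(p*·12.5253+(1−p*)·22.7468)/1.03=17.5734; Δ=(12.5253−22.7468)/(79.3500−64.1700)=-0.6734; B=V−Δ·S=64.0347
The time-0 hedge costs 17.5734, which is the no-arbitrage price.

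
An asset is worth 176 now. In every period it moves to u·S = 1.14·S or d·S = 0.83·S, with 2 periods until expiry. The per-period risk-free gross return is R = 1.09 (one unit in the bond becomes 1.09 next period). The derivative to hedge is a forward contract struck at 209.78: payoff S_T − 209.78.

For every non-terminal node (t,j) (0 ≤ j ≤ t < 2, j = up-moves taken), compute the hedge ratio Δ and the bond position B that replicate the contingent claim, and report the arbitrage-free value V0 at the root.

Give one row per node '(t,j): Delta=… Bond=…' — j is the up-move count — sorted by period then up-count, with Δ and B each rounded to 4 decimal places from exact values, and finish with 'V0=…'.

(0,0): Delta=1.0000 Bond=-176.5676
(1,0): Delta=1.0000 Bond=-192.4587
(1,1): Delta=1.0000 Bond=-192.4587
V0=-0.5676

Risk-neutral probability p* = (R−d)/(u−d) = (1.09−0.83)/(1.14−0.83) = 0.8387.
Terminal payoffs: V(2,0)=-88.5336, V(2,1)=-43.2488, V(2,2)=18.9496
Node (1,0) S=146.0800: V=(p*·-43.2488+(1−p*)·-88.5336)/1.09=-46.3787; Δ=(-43.2488−-88.5336)/(166.5312−121.2464)=1.0000; B=V−Δ·S=-192.4587
Node (1,1) S=200.6400: V=(p*·18.9496+(1−p*)·-43.2488)/1.09=8.1813; Δ=(18.9496−-43.2488)/(228.7296−166.5312)=1.0000; B=V−Δ·S=-192.4587
Node (0,0) S=176.0000: V=(p*·8.1813+(1−p*)·-46.3787)/1.09=-0.5676; Δ=(8.1813−-46.3787)/(200.6400−146.0800)=1.0000; B=V−Δ·S=-176.5676
The time-0 hedge costs -0.5676, which is the no-arbitrage price.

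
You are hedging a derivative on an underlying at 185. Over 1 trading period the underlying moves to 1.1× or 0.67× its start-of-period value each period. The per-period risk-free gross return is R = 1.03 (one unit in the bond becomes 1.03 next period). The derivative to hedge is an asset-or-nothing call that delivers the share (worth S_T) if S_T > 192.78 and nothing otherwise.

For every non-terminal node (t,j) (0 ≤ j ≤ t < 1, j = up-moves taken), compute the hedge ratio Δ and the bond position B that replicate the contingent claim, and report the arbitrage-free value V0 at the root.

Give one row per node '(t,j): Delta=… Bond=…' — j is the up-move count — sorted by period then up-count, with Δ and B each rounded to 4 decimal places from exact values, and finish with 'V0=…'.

(0,0): Delta=2.5581 Bond=-307.8460
V0=165.4098

The replicating-portfolio and risk-neutral prices coincide; use p* = (1.03−0.67)/(1.1−0.67) = 0.8372 for the latter.
Payoff layer (t=1): V(1,0)=0.0000, V(1,1)=203.5000
(0,0): S=185.0000. Δ = (V_up−V_dn)/(S_up−S_dn) = (203.5000−0.0000)/(203.5000−123.9500) = 2.5581. V = [p*·203.5000 + (1−p*)·0.0000]/1.03 = 165.4098. B = V − Δ·S = -307.8460.
Root portfolio cost Δ·185+B reproduces V0=165.4098.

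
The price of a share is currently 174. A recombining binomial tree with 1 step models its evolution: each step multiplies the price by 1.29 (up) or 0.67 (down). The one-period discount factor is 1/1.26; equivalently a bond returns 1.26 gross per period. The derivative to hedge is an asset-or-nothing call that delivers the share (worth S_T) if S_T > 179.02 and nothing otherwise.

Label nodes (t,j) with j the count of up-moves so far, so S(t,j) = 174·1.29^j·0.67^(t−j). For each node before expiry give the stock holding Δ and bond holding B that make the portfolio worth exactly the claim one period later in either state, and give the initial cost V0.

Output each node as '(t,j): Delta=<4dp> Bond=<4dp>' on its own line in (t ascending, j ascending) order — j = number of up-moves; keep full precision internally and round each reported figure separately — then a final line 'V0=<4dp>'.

Under the risk-neutral measure, an up-move has probability p* = (R−d)/(u−d) = 0.9516 and values discount at R = 1.26.
Terminal payoffs: V(1,0)=0.0000, V(1,1)=224.4600
(0,0): S=174.0000. Δ = (V_up−V_dn)/(S_up−S_dn) = (224.4600−0.0000)/(224.4600−116.5800) = 2.0806. V = [p*·224.4600 + (1−p*)·0.0000]/1.26 = 169.5230. B = V − Δ·S = -192.5092.
The time-0 hedge costs 169.5230, which is the no-arbitrage price.

(0,0): Delta=2.0806 Bond=-192.5092
V0=169.5230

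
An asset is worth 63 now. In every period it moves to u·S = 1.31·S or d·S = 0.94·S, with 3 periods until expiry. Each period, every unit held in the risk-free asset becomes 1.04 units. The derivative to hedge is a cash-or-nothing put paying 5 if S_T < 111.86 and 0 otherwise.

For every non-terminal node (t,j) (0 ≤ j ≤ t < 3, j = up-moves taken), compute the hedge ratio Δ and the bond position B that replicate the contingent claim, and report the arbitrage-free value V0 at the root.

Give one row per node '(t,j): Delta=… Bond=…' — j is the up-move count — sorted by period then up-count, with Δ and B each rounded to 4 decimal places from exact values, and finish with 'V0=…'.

(0,0): Delta=-0.0145 Bond=5.2699
(1,0): Delta=0.0000 Bond=4.6228
(1,1): Delta=-0.0426 Bond=7.7969
(2,0): Delta=0.0000 Bond=4.8077
(2,1): Delta=0.0000 Bond=4.8077
(2,2): Delta=-0.1250 Bond=17.0218
V0=4.3572

No-arbitrage ⇒ martingale measure with p* = (R−d)/(u−d) = 0.2703.
Terminal payoffs: V(3,0)=5.0000, V(3,1)=5.0000, V(3,2)=5.0000, V(3,3)=0.0000
  t=2,j=0: stock 55.6668 → up 72.9235 (V=5.0000), down 52.3268 (V=5.0000). Price 4.8077; hedge Δ=0.0000, bond B=4.8077.
  t=2,j=1: stock 77.5782 → up 101.6274 (V=5.0000), down 72.9235 (V=5.0000). Price 4.8077; hedge Δ=0.0000, bond B=4.8077.
  t=2,j=2: stock 108.1143 → up 141.6297 (V=0.0000), down 101.6274 (V=5.0000). Price 3.5083; hedge Δ=-0.1250, bond B=17.0218.
  t=1,j=0: stock 59.2200 → up 77.5782 (V=4.8077), down 55.6668 (V=4.8077). Price 4.6228; hedge Δ=0.0000, bond B=4.6228.
  t=1,j=1: stock 82.5300 → up 108.1143 (V=3.5083), down 77.5782 (V=4.8077). Price 4.2851; hedge Δ=-0.0426, bond B=7.7969.
  t=0,j=0: stock 63.0000 → up 82.5300 (V=4.2851), down 59.2200 (V=4.6228). Price 4.3572; hedge Δ=-0.0145, bond B=5.2699.
Each (Δ,B) replicates both successor values, so the strategy is self-financing and V0 is arbitrage-free.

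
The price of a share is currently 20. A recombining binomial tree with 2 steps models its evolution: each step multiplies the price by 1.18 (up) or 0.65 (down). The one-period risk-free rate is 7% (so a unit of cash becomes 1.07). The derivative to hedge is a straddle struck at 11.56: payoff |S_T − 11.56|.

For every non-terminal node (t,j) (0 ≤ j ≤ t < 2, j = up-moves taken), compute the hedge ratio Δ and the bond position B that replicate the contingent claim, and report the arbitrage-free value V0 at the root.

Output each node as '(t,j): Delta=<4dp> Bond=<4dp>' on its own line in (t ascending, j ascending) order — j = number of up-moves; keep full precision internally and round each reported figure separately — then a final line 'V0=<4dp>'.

No-arbitrage ⇒ martingale measure with p* = (R−d)/(u−d) = 0.7925.
At expiry t=2: V(2,0)=3.1100, V(2,1)=3.7800, V(2,2)=16.2880
  t=1,j=0: stock 13.0000 → up 15.3400 (V=3.7800), down 8.4500 (V=3.1100). Price 3.4028; hedge Δ=0.0972, bond B=2.1386.
  t=1,j=1: stock 23.6000 → up 27.8480 (V=16.2880), down 15.3400 (V=3.7800). Price 12.7963; hedge Δ=1.0000, bond B=-10.8037.
  t=0,j=0: stock 20.0000 → up 23.6000 (V=12.7963), down 13.0000 (V=3.4028). Price 10.1371; hedge Δ=0.8862, bond B=-7.5865.
The time-0 hedge costs 10.1371, which is the no-arbitrage price.

(0,0): Delta=0.8862 Bond=-7.5865
(1,0): Delta=0.0972 Bond=2.1386
(1,1): Delta=1.0000 Bond=-10.8037
V0=10.1371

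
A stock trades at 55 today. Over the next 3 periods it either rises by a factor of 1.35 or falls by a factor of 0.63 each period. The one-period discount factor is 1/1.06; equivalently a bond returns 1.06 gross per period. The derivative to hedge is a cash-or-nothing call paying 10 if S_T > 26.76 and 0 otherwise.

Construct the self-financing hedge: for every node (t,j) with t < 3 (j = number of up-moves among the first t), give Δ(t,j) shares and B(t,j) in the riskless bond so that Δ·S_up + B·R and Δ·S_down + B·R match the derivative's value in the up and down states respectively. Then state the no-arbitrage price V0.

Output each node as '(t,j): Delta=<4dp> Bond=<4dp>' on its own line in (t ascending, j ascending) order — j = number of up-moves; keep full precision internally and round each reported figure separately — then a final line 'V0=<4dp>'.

(0,0): Delta=0.0365 Bond=5.8422
(1,0): Delta=0.1523 Bond=2.1786
(1,1): Delta=0.0000 Bond=8.9000
(2,0): Delta=0.6362 Bond=-8.2547
(2,1): Delta=0.0000 Bond=9.4340
(2,2): Delta=0.0000 Bond=9.4340
V0=7.8476

No-arbitrage ⇒ martingale measure with p* = (R−d)/(u−d) = 0.5972.
Terminal payoffs: V(3,0)=0.0000, V(3,1)=10.0000, V(3,2)=10.0000, V(3,3)=10.0000
  t=2,j=0: stock 21.8295 → up 29.4698 (V=10.0000), down 13.7526 (V=0.0000). Price 5.6342; hedge Δ=0.6362, bond B=-8.2547.
  t=2,j=1: stock 46.7775 → up 63.1496 (V=10.0000), down 29.4698 (V=10.0000). Price 9.4340; hedge Δ=0.0000, bond B=9.4340.
  t=2,j=2: stock 100.2375 → up 135.3206 (V=10.0000), down 63.1496 (V=10.0000). Price 9.4340; hedge Δ=0.0000, bond B=9.4340.
  t=1,j=0: stock 34.6500 → up 46.7775 (V=9.4340), down 21.8295 (V=5.6342). Price 7.4561; hedge Δ=0.1523, bond B=2.1786.
  t=1,j=1: stock 74.2500 → up 100.2375 (V=9.4340), down 46.7775 (V=9.4340). Price 8.9000; hedge Δ=0.0000, bond B=8.9000.
  t=0,j=0: stock 55.0000 → up 74.2500 (V=8.9000), down 34.6500 (V=7.4561). Price 7.8476; hedge Δ=0.0365, bond B=5.8422.
Self-financing check: at every node Δ·S+B equals the discounted successor values.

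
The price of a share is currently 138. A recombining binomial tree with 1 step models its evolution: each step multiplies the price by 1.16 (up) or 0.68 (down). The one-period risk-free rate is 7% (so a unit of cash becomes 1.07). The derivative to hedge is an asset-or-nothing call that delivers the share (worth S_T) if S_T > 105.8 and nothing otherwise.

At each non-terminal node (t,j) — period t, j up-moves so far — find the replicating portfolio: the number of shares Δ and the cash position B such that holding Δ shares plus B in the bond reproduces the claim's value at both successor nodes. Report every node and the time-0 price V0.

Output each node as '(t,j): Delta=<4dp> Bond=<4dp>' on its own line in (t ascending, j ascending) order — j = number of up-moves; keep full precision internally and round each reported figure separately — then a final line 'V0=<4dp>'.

Risk-neutral probability p* = (R−d)/(u−d) = (1.07−0.68)/(1.16−0.68) = 0.8125.
At expiry t=1: V(1,0)=0.0000, V(1,1)=160.0800
  t=0,j=0: stock 138.0000 → up 160.0800 (V=160.0800), down 93.8400 (V=0.0000). Price 121.5561; hedge Δ=2.4167, bond B=-211.9439.
Self-financing check: at every node Δ·S+B equals the discounted successor values.

(0,0): Delta=2.4167 Bond=-211.9439
V0=121.5561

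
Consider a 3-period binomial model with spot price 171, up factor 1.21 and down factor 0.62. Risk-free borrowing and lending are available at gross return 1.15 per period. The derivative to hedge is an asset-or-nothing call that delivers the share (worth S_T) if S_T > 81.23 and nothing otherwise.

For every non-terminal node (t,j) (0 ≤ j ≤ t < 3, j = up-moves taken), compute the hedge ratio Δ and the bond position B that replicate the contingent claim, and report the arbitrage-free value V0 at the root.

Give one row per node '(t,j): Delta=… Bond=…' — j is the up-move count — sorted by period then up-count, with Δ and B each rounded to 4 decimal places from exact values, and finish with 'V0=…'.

Under the risk-neutral measure, an up-move has probability p* = (R−d)/(u−d) = 0.8983 and values discount at R = 1.15.
Payoff layer (t=3): V(3,0)=0.0000, V(3,1)=0.0000, V(3,2)=155.2239, V(3,3)=302.9369
  t=2,j=0: stock 65.7324 → up 79.5362 (V=0.0000), down 40.7541 (V=0.0000). Price 0.0000; hedge Δ=0.0000, bond B=0.0000.
  t=2,j=1: stock 128.2842 → up 155.2239 (V=155.2239), down 79.5362 (V=0.0000). Price 121.2508; hedge Δ=2.0508, bond B=-141.8405.
  t=2,j=2: stock 250.3611 → up 302.9369 (V=302.9369), down 155.2239 (V=155.2239). Price 250.3611; hedge Δ=1.0000, bond B=0.0000.
  t=1,j=0: stock 106.0200 → up 128.2842 (V=121.2508), down 65.7324 (V=0.0000). Price 94.7132; hedge Δ=1.9384, bond B=-110.7966.
  t=1,j=1: stock 206.9100 → up 250.3611 (V=250.3611), down 128.2842 (V=121.2508). Price 206.2880; hedge Δ=1.0576, bond B=-12.5430.
  t=0,j=0: stock 171.0000 → up 206.9100 (V=206.2880), down 106.0200 (V=94.7132). Price 169.5143; hedge Δ=1.1059, bond B=-19.5956.
Root portfolio cost Δ·171+B reproduces V0=169.5143.

(0,0): Delta=1.1059 Bond=-19.5956
(1,0): Delta=1.9384 Bond=-110.7966
(1,1): Delta=1.0576 Bond=-12.5430
(2,0): Delta=0.0000 Bond=0.0000
(2,1): Delta=2.0508 Bond=-141.8405
(2,2): Delta=1.0000 Bond=0.0000
V0=169.5143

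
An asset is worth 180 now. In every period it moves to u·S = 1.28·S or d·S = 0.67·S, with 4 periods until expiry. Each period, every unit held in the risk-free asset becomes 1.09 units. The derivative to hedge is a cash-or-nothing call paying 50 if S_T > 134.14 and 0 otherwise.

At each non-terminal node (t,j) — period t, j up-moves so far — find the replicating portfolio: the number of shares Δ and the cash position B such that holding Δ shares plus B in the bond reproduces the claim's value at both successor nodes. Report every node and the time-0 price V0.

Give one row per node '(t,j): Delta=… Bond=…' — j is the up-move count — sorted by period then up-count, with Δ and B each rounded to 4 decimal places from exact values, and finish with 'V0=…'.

(0,0): Delta=0.1558 Bond=-5.6726
(1,0): Delta=0.2712 Bond=-20.1036
(1,1): Delta=0.1284 Bond=0.1143
(2,0): Delta=0.0000 Bond=0.0000
(2,1): Delta=0.3354 Bond=-31.8260
(2,2): Delta=0.0794 Bond=14.5784
(3,0): Delta=0.0000 Bond=0.0000
(3,1): Delta=0.0000 Bond=0.0000
(3,2): Delta=0.4148 Bond=-50.3835
(3,3): Delta=0.0000 Bond=45.8716
V0=22.3653

No-arbitrage ⇒ martingale measure with p* = (R−d)/(u−d) = 0.6885.
Terminal payoffs: V(4,0)=0.0000, V(4,1)=0.0000, V(4,2)=0.0000, V(4,3)=50.0000, V(4,4)=50.0000
Node (3,0) S=54.1373: V=(p*·0.0000+(1−p*)·0.0000)/1.09=0.0000; Δ=(0.0000−0.0000)/(69.2958−36.2720)=0.0000; B=V−Δ·S=0.0000
Node (3,1) S=103.4266: V=(p*·0.0000+(1−p*)·0.0000)/1.09=0.0000; Δ=(0.0000−0.0000)/(132.3860−69.2958)=0.0000; B=V−Δ·S=0.0000
Node (3,2) S=197.5910: V=(p*·50.0000+(1−p*)·0.0000)/1.09=31.5837; Δ=(50.0000−0.0000)/(252.9165−132.3860)=0.4148; B=V−Δ·S=-50.3835
Node (3,3) S=377.4874: V=(p*·50.0000+(1−p*)·50.0000)/1.09=45.8716; Δ=(50.0000−50.0000)/(483.1838−252.9165)=0.0000; B=V−Δ·S=45.8716
Node (2,0) S=80.8020: V=(p*·0.0000+(1−p*)·0.0000)/1.09=0.0000; Δ=(0.0000−0.0000)/(103.4266−54.1373)=0.0000; B=V−Δ·S=0.0000
Node (2,1) S=154.3680: V=(p*·31.5837+(1−p*)·0.0000)/1.09=19.9506; Δ=(31.5837−0.0000)/(197.5910−103.4266)=0.3354; B=V−Δ·S=-31.8260
Node (2,2) S=294.9120: V=(p*·45.8716+(1−p*)·31.5837)/1.09=38.0011; Δ=(45.8716−31.5837)/(377.4874−197.5910)=0.0794; B=V−Δ·S=14.5784
Node (1,0) S=120.6000: V=(p*·19.9506+(1−p*)·0.0000)/1.09=12.6023; Δ=(19.9506−0.0000)/(154.3680−80.8020)=0.2712; B=V−Δ·S=-20.1036
Node (1,1) S=230.4000: V=(p*·38.0011+(1−p*)·19.9506)/1.09=29.7054; Δ=(38.0011−19.9506)/(294.9120−154.3680)=0.1284; B=V−Δ·S=0.1143
Node (0,0) S=180.0000: V=(p*·29.7054+(1−p*)·12.6023)/1.09=22.3653; Δ=(29.7054−12.6023)/(230.4000−120.6000)=0.1558; B=V−Δ·S=-5.6726
The time-0 hedge costs 22.3653, which is the no-arbitrage price.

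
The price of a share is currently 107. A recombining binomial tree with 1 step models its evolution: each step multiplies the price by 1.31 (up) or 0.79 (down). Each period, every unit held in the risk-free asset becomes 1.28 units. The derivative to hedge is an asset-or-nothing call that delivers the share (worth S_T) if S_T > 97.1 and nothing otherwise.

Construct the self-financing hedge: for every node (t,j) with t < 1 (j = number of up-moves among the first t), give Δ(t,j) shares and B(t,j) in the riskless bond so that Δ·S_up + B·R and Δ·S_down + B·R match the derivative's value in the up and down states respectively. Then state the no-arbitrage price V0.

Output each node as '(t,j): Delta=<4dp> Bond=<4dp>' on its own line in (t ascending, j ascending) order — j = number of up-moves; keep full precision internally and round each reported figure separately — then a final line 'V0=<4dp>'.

Under the risk-neutral measure, an up-move has probability p* = (R−d)/(u−d) = 0.9423 and values discount at R = 1.28.
Terminal values V(1,·): V(1,0)=0.0000, V(1,1)=140.1700
  t=0,j=0: stock 107.0000 → up 140.1700 (V=140.1700), down 84.5300 (V=0.0000). Price 103.1901; hedge Δ=2.5192, bond B=-166.3676.
Check: Δ(0,0)·S0 + B(0,0) = 103.1901 = V0.

(0,0): Delta=2.5192 Bond=-166.3676
V0=103.1901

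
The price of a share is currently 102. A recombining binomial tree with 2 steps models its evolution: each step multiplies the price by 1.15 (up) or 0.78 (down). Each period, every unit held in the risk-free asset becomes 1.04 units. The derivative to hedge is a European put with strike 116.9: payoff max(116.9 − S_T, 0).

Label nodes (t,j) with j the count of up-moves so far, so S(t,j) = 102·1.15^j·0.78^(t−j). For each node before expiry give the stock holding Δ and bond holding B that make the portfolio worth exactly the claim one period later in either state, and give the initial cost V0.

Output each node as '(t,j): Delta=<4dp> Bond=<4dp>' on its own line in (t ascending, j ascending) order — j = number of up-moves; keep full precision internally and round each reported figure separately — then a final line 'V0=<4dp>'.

No-arbitrage ⇒ martingale measure with p* = (R−d)/(u−d) = 0.7027.
Terminal payoffs: V(2,0)=54.8432, V(2,1)=25.4060, V(2,2)=0.0000
  t=1,j=0: stock 79.5600 → up 91.4940 (V=25.4060), down 62.0568 (V=54.8432). Price 32.8438; hedge Δ=-1.0000, bond B=112.4038.
  t=1,j=1: stock 117.3000 → up 134.8950 (V=0.0000), down 91.4940 (V=25.4060). Price 7.2626; hedge Δ=-0.5854, bond B=75.9275.
  t=0,j=0: stock 102.0000 → up 117.3000 (V=7.2626), down 79.5600 (V=32.8438). Price 14.2960; hedge Δ=-0.6778, bond B=83.4344.
Root portfolio cost Δ·102+B reproduces V0=14.2960.

(0,0): Delta=-0.6778 Bond=83.4344
(1,0): Delta=-1.0000 Bond=112.4038
(1,1): Delta=-0.5854 Bond=75.9275
V0=14.2960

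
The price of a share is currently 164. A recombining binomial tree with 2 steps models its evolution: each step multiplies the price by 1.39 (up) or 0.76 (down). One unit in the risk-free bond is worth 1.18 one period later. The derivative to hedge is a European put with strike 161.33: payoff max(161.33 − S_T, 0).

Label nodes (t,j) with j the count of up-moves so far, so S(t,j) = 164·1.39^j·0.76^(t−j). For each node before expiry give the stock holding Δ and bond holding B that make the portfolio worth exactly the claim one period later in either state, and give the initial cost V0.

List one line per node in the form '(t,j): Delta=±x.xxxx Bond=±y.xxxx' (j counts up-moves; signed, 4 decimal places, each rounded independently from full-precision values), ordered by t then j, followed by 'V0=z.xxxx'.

The replicating-portfolio and risk-neutral prices coincide; use p* = (1.18−0.76)/(1.39−0.76) = 0.6667 for the latter.
Payoff layer (t=2): V(2,0)=66.6036, V(2,1)=0.0000, V(2,2)=0.0000
(1,0): S=124.6400. Δ = (V_up−V_dn)/(S_up−S_dn) = (0.0000−66.6036)/(173.2496−94.7264) = -0.8482. V = [p*·0.0000 + (1−p*)·66.6036]/1.18 = 18.8146. B = V − Δ·S = 124.5346.
(1,1): S=227.9600. Δ = (V_up−V_dn)/(S_up−S_dn) = (0.0000−0.0000)/(316.8644−173.2496) = 0.0000. V = [p*·0.0000 + (1−p*)·0.0000]/1.18 = 0.0000. B = V − Δ·S = 0.0000.
(0,0): S=164.0000. Δ = (V_up−V_dn)/(S_up−S_dn) = (0.0000−18.8146)/(227.9600−124.6400) = -0.1821. V = [p*·0.0000 + (1−p*)·18.8146]/1.18 = 5.3149. B = V − Δ·S = 35.1793.
The time-0 hedge costs 5.3149, which is the no-arbitrage price.

(0,0): Delta=-0.1821 Bond=35.1793
(1,0): Delta=-0.8482 Bond=124.5346
(1,1): Delta=0.0000 Bond=0.0000
V0=5.3149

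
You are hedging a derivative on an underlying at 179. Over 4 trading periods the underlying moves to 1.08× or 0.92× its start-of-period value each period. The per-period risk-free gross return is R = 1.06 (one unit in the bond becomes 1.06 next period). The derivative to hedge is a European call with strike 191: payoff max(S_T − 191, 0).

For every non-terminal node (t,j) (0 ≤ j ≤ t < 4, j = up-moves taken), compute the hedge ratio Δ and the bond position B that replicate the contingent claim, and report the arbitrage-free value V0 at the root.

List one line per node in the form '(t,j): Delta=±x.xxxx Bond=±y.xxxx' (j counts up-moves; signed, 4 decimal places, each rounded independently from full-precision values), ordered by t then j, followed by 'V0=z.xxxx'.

(0,0): Delta=0.8470 Bond=-122.8624
(1,0): Delta=0.4254 Bond=-60.8017
(1,1): Delta=0.8983 Bond=-140.1531
(2,0): Delta=0.0000 Bond=0.0000
(2,1): Delta=0.4772 Bond=-73.6569
(2,2): Delta=0.9496 Bond=-159.2631
(3,0): Delta=0.0000 Bond=0.0000
(3,1): Delta=0.0000 Bond=0.0000
(3,2): Delta=0.5352 Bond=-89.2301
(3,3): Delta=1.0000 Bond=-180.1887
V0=28.7534

The replicating-portfolio and risk-neutral prices coincide; use p* = (1.06−0.92)/(1.08−0.92) = 0.8750 for the latter.
Terminal payoffs: V(4,0)=0.0000, V(4,1)=0.0000, V(4,2)=0.0000, V(4,3)=16.4494, V(4,4)=52.5275
  t=3,j=0: stock 139.3852 → up 150.5360 (V=0.0000), down 128.2343 (V=0.0000). Price 0.0000; hedge Δ=0.0000, bond B=0.0000.
  t=3,j=1: stock 163.6260 → up 176.7161 (V=0.0000), down 150.5360 (V=0.0000). Price 0.0000; hedge Δ=0.0000, bond B=0.0000.
  t=3,j=2: stock 192.0828 → up 207.4494 (V=16.4494), down 176.7161 (V=0.0000). Price 13.5785; hedge Δ=0.5352, bond B=-89.2301.
  t=3,j=3: stock 225.4884 → up 243.5275 (V=52.5275), down 207.4494 (V=16.4494). Price 45.2998; hedge Δ=1.0000, bond B=-180.1887.
  t=2,j=0: stock 151.5056 → up 163.6260 (V=0.0000), down 139.3852 (V=0.0000). Price 0.0000; hedge Δ=0.0000, bond B=0.0000.
  t=2,j=1: stock 177.8544 → up 192.0828 (V=13.5785), down 163.6260 (V=0.0000). Price 11.2087; hedge Δ=0.4772, bond B=-73.6569.
  t=2,j=2: stock 208.7856 → up 225.4884 (V=45.2998), down 192.0828 (V=13.5785). Price 38.9949; hedge Δ=0.9496, bond B=-159.2631.
  t=1,j=0: stock 164.6800 → up 177.8544 (V=11.2087), down 151.5056 (V=0.0000). Price 9.2524; hedge Δ=0.4254, bond B=-60.8017.
  t=1,j=1: stock 193.3200 → up 208.7856 (V=38.9949), down 177.8544 (V=11.2087). Price 33.5110; hedge Δ=0.8983, bond B=-140.1531.
  t=0,j=0: stock 179.0000 → up 193.3200 (V=33.5110), down 164.6800 (V=9.2524). Price 28.7534; hedge Δ=0.8470, bond B=-122.8624.
Check: Δ(0,0)·S0 + B(0,0) = 28.7534 = V0.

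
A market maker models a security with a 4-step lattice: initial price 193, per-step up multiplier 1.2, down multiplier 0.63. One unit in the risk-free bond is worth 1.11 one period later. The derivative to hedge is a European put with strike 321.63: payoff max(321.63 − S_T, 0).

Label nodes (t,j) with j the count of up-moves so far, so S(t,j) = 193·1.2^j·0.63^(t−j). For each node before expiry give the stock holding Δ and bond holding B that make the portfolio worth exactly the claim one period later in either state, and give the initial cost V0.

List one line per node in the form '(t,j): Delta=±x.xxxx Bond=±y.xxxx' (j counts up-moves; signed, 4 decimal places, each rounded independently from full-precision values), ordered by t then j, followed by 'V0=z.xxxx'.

Under the risk-neutral measure, an up-move has probability p* = (R−d)/(u−d) = 0.8421 and values discount at R = 1.11.
Terminal values V(4,·): V(4,0)=291.2268, V(4,1)=263.7191, V(4,2)=211.3236, V(4,3)=111.5225, V(4,4)=0.0000
(3,0): S=48.2591. Δ = (V_up−V_dn)/(S_up−S_dn) = (263.7191−291.2268)/(57.9109−30.4032) = -1.0000. V = [p*·263.7191 + (1−p*)·291.2268]/1.11 = 241.4977. B = V − Δ·S = 289.7568.
(3,1): S=91.9220. Δ = (V_up−V_dn)/(S_up−S_dn) = (211.3236−263.7191)/(110.3064−57.9109) = -1.0000. V = [p*·211.3236 + (1−p*)·263.7191]/1.11 = 197.8347. B = V − Δ·S = 289.7568.
(3,2): S=175.0896. Δ = (V_up−V_dn)/(S_up−S_dn) = (111.5225−211.3236)/(210.1075−110.3064) = -1.0000. V = [p*·111.5225 + (1−p*)·211.3236]/1.11 = 114.6672. B = V − Δ·S = 289.7568.
(3,3): S=333.5040. Δ = (V_up−V_dn)/(S_up−S_dn) = (0.0000−111.5225)/(400.2048−210.1075) = -0.5867. V = [p*·0.0000 + (1−p*)·111.5225]/1.11 = 15.8638. B = V − Δ·S = 211.5173.
(2,0): S=76.6017. Δ = (V_up−V_dn)/(S_up−S_dn) = (197.8347−241.4977)/(91.9220−48.2591) = -1.0000. V = [p*·197.8347 + (1−p*)·241.4977]/1.11 = 184.4404. B = V − Δ·S = 261.0421.
(2,1): S=145.9080. Δ = (V_up−V_dn)/(S_up−S_dn) = (114.6672−197.8347)/(175.0896−91.9220) = -1.0000. V = [p*·114.6672 + (1−p*)·197.8347]/1.11 = 115.1341. B = V − Δ·S = 261.0421.
(2,2): S=277.9200. Δ = (V_up−V_dn)/(S_up−S_dn) = (15.8638−114.6672)/(333.5040−175.0896) = -0.6237. V = [p*·15.8638 + (1−p*)·114.6672]/1.11 = 28.3462. B = V − Δ·S = 201.6855.
(1,0): S=121.5900. Δ = (V_up−V_dn)/(S_up−S_dn) = (115.1341−184.4404)/(145.9080−76.6017) = -1.0000. V = [p*·115.1341 + (1−p*)·184.4404]/1.11 = 113.5831. B = V − Δ·S = 235.1731.
(1,1): S=231.6000. Δ = (V_up−V_dn)/(S_up−S_dn) = (28.3462−115.1341)/(277.9200−145.9080) = -0.6574. V = [p*·28.3462 + (1−p*)·115.1341]/1.11 = 37.8825. B = V − Δ·S = 190.1420.
(0,0): S=193.0000. Δ = (V_up−V_dn)/(S_up−S_dn) = (37.8825−113.5831)/(231.6000−121.5900) = -0.6881. V = [p*·37.8825 + (1−p*)·113.5831]/1.11 = 44.8966. B = V − Δ·S = 177.7046.
Each (Δ,B) replicates both successor values, so the strategy is self-financing and V0 is arbitrage-free.

(0,0): Delta=-0.6881 Bond=177.7046
(1,0): Delta=-1.0000 Bond=235.1731
(1,1): Delta=-0.6574 Bond=190.1420
(2,0): Delta=-1.0000 Bond=261.0421
(2,1): Delta=-1.0000 Bond=261.0421
(2,2): Delta=-0.6237 Bond=201.6855
(3,0): Delta=-1.0000 Bond=289.7568
(3,1): Delta=-1.0000 Bond=289.7568
(3,2): Delta=-1.0000 Bond=289.7568
(3,3): Delta=-0.5867 Bond=211.5173
V0=44.8966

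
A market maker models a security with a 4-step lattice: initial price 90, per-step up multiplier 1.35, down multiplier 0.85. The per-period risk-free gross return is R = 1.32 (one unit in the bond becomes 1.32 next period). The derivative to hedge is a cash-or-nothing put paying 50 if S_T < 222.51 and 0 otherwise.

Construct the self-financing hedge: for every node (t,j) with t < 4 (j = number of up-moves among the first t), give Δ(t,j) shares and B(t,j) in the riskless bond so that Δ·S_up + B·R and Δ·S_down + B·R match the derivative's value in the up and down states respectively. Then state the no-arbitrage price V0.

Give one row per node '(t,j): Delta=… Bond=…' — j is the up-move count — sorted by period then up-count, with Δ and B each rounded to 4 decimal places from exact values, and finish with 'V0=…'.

(0,0): Delta=-0.4013 Bond=39.7238
(1,0): Delta=0.0000 Bond=21.7394
(1,1): Delta=-0.4174 Bond=54.3947
(2,0): Delta=0.0000 Bond=28.6961
(2,1): Delta=0.0000 Bond=28.6961
(2,2): Delta=-0.4342 Bond=74.5523
(3,0): Delta=0.0000 Bond=37.8788
(3,1): Delta=0.0000 Bond=37.8788
(3,2): Delta=0.0000 Bond=37.8788
(3,3): Delta=-0.4516 Bond=102.2727
V0=3.6109

The replicating-portfolio and risk-neutral prices coincide; use p* = (1.32−0.85)/(1.35−0.85) = 0.9400 for the latter.
At expiry t=4: V(4,0)=50.0000, V(4,1)=50.0000, V(4,2)=50.0000, V(4,3)=50.0000, V(4,4)=0.0000
(3,0): S=55.2712. Δ = (V_up−V_dn)/(S_up−S_dn) = (50.0000−50.0000)/(74.6162−46.9806) = 0.0000. V = [p*·50.0000 + (1−p*)·50.0000]/1.32 = 37.8788. B = V − Δ·S = 37.8788.
(3,1): S=87.7837. Δ = (V_up−V_dn)/(S_up−S_dn) = (50.0000−50.0000)/(118.5081−74.6162) = 0.0000. V = [p*·50.0000 + (1−p*)·50.0000]/1.32 = 37.8788. B = V − Δ·S = 37.8788.
(3,2): S=139.4213. Δ = (V_up−V_dn)/(S_up−S_dn) = (50.0000−50.0000)/(188.2187−118.5081) = 0.0000. V = [p*·50.0000 + (1−p*)·50.0000]/1.32 = 37.8788. B = V − Δ·S = 37.8788.
(3,3): S=221.4338. Δ = (V_up−V_dn)/(S_up−S_dn) = (0.0000−50.0000)/(298.9356−188.2187) = -0.4516. V = [p*·0.0000 + (1−p*)·50.0000]/1.32 = 2.2727. B = V − Δ·S = 102.2727.
(2,0): S=65.0250. Δ = (V_up−V_dn)/(S_up−S_dn) = (37.8788−37.8788)/(87.7837−55.2712) = 0.0000. V = [p*·37.8788 + (1−p*)·37.8788]/1.32 = 28.6961. B = V − Δ·S = 28.6961.
(2,1): S=103.2750. Δ = (V_up−V_dn)/(S_up−S_dn) = (37.8788−37.8788)/(139.4213−87.7837) = 0.0000. V = [p*·37.8788 + (1−p*)·37.8788]/1.32 = 28.6961. B = V − Δ·S = 28.6961.
(2,2): S=164.0250. Δ = (V_up−V_dn)/(S_up−S_dn) = (2.2727−37.8788)/(221.4338−139.4213) = -0.4342. V = [p*·2.2727 + (1−p*)·37.8788]/1.32 = 3.3402. B = V − Δ·S = 74.5523.
(1,0): S=76.5000. Δ = (V_up−V_dn)/(S_up−S_dn) = (28.6961−28.6961)/(103.2750−65.0250) = 0.0000. V = [p*·28.6961 + (1−p*)·28.6961]/1.32 = 21.7394. B = V − Δ·S = 21.7394.
(1,1): S=121.5000. Δ = (V_up−V_dn)/(S_up−S_dn) = (3.3402−28.6961)/(164.0250−103.2750) = -0.4174. V = [p*·3.3402 + (1−p*)·28.6961]/1.32 = 3.6830. B = V − Δ·S = 54.3947.
(0,0): S=90.0000. Δ = (V_up−V_dn)/(S_up−S_dn) = (3.6830−21.7394)/(121.5000−76.5000) = -0.4013. V = [p*·3.6830 + (1−p*)·21.7394]/1.32 = 3.6109. B = V − Δ·S = 39.7238.
The time-0 hedge costs 3.6109, which is the no-arbitrage price.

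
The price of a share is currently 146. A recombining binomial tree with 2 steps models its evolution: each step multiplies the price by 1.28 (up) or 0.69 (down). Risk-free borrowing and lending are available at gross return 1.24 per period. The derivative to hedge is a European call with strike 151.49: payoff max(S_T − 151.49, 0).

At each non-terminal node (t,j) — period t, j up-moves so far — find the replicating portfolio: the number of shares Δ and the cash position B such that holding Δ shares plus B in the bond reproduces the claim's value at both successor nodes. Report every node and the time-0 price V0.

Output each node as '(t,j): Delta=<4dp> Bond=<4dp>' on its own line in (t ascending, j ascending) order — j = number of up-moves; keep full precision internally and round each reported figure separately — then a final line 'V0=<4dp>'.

(0,0): Delta=0.7655 Bond=-62.1935
(1,0): Delta=0.0000 Bond=0.0000
(1,1): Delta=0.7955 Bond=-82.7287
V0=49.5746

Risk-neutral probability p* = (R−d)/(u−d) = (1.24−0.69)/(1.28−0.69) = 0.9322.
Terminal payoffs: V(2,0)=0.0000, V(2,1)=0.0000, V(2,2)=87.7164
Node (1,0) S=100.7400: V=(p*·0.0000+(1−p*)·0.0000)/1.24=0.0000; Δ=(0.0000−0.0000)/(128.9472−69.5106)=0.0000; B=V−Δ·S=0.0000
Node (1,1) S=186.8800: V=(p*·87.7164+(1−p*)·0.0000)/1.24=65.9432; Δ=(87.7164−0.0000)/(239.2064−128.9472)=0.7955; B=V−Δ·S=-82.7287
Node (0,0) S=146.0000: V=(p*·65.9432+(1−p*)·0.0000)/1.24=49.5746; Δ=(65.9432−0.0000)/(186.8800−100.7400)=0.7655; B=V−Δ·S=-62.1935
Check: Δ(0,0)·S0 + B(0,0) = 49.5746 = V0.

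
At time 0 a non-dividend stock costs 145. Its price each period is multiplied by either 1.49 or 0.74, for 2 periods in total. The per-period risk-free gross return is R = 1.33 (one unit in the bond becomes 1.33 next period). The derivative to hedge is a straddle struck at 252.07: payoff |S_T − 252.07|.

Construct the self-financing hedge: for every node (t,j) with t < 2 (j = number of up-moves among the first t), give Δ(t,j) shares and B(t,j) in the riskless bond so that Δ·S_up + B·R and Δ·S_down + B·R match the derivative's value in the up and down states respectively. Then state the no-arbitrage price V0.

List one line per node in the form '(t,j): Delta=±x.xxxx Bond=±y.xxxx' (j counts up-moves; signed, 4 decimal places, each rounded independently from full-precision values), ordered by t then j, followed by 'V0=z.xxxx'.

No-arbitrage ⇒ martingale measure with p* = (R−d)/(u−d) = 0.7867.
At expiry t=2: V(2,0)=172.6680, V(2,1)=92.1930, V(2,2)=69.8445
(1,0): S=107.3000. Δ = (V_up−V_dn)/(S_up−S_dn) = (92.1930−172.6680)/(159.8770−79.4020) = -1.0000. V = [p*·92.1930 + (1−p*)·172.6680]/1.33 = 82.2263. B = V − Δ·S = 189.5263.
(1,1): S=216.0500. Δ = (V_up−V_dn)/(S_up−S_dn) = (69.8445−92.1930)/(321.9145−159.8770) = -0.1379. V = [p*·69.8445 + (1−p*)·92.1930]/1.33 = 56.0994. B = V − Δ·S = 85.8974.
(0,0): S=145.0000. Δ = (V_up−V_dn)/(S_up−S_dn) = (56.0994−82.2263)/(216.0500−107.3000) = -0.2402. V = [p*·56.0994 + (1−p*)·82.2263]/1.33 = 46.3708. B = V − Δ·S = 81.2067.
Self-financing check: at every node Δ·S+B equals the discounted successor values.

(0,0): Delta=-0.2402 Bond=81.2067
(1,0): Delta=-1.0000 Bond=189.5263
(1,1): Delta=-0.1379 Bond=85.8974
V0=46.3708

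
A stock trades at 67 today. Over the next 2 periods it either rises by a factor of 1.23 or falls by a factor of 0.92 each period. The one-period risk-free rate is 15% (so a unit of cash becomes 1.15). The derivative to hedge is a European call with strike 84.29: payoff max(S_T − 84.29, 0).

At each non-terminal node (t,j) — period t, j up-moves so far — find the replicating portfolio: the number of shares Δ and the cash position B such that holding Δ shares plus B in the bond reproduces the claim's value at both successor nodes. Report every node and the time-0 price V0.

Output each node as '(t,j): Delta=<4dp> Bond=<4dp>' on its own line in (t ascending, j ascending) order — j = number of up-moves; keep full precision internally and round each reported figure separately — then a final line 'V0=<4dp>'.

(0,0): Delta=0.5304 Bond=-28.4276
(1,0): Delta=0.0000 Bond=0.0000
(1,1): Delta=0.6683 Bond=-44.0627
V0=7.1069

The replicating-portfolio and risk-neutral prices coincide; use p* = (1.15−0.92)/(1.23−0.92) = 0.7419 for the latter.
Terminal payoffs: V(2,0)=0.0000, V(2,1)=0.0000, V(2,2)=17.0743
(1,0): S=61.6400. Δ = (V_up−V_dn)/(S_up−S_dn) = (0.0000−0.0000)/(75.8172−56.7088) = 0.0000. V = [p*·0.0000 + (1−p*)·0.0000]/1.15 = 0.0000. B = V − Δ·S = 0.0000.
(1,1): S=82.4100. Δ = (V_up−V_dn)/(S_up−S_dn) = (17.0743−0.0000)/(101.3643−75.8172) = 0.6683. V = [p*·17.0743 + (1−p*)·0.0000]/1.15 = 11.0157. B = V − Δ·S = -44.0627.
(0,0): S=67.0000. Δ = (V_up−V_dn)/(S_up−S_dn) = (11.0157−0.0000)/(82.4100−61.6400) = 0.5304. V = [p*·11.0157 + (1−p*)·0.0000]/1.15 = 7.1069. B = V − Δ·S = -28.4276.
Self-financing check: at every node Δ·S+B equals the discounted successor values.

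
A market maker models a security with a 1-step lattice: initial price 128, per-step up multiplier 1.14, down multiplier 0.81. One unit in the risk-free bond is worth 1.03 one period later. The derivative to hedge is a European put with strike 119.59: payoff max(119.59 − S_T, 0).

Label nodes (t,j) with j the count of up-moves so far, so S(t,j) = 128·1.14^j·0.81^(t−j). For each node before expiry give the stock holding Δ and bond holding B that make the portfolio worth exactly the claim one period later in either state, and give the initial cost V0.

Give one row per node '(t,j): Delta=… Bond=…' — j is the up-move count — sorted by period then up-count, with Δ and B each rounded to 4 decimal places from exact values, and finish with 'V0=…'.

Since d<R<u, set p* = (R−d)/(u−d) = 0.6667; price each node as the discounted p*-expectation of its children.
Terminal payoffs: V(1,0)=15.9100, V(1,1)=0.0000
Node (0,0) S=128.0000: V=(p*·0.0000+(1−p*)·15.9100)/1.03=5.1489; Δ=(0.0000−15.9100)/(145.9200−103.6800)=-0.3767; B=V−Δ·S=53.3610
Root portfolio cost Δ·128+B reproduces V0=5.1489.

(0,0): Delta=-0.3767 Bond=53.3610
V0=5.1489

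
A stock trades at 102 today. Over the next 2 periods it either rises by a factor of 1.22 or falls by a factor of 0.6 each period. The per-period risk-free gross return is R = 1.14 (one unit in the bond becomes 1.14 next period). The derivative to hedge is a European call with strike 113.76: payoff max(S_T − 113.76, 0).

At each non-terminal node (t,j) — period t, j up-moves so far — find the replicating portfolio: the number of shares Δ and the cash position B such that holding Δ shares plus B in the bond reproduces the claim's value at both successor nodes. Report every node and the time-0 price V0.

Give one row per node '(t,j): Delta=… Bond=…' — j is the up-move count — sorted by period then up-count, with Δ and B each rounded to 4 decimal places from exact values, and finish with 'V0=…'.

Risk-neutral probability p* = (R−d)/(u−d) = (1.14−0.6)/(1.22−0.6) = 0.8710.
At expiry t=2: V(2,0)=0.0000, V(2,1)=0.0000, V(2,2)=38.0568
Node (1,0) S=61.2000: V=(p*·0.0000+(1−p*)·0.0000)/1.14=0.0000; Δ=(0.0000−0.0000)/(74.6640−36.7200)=0.0000; B=V−Δ·S=0.0000
Node (1,1) S=124.4400: V=(p*·38.0568+(1−p*)·0.0000)/1.14=29.0757; Δ=(38.0568−0.0000)/(151.8168−74.6640)=0.4933; B=V−Δ·S=-32.3063
Node (0,0) S=102.0000: V=(p*·29.0757+(1−p*)·0.0000)/1.14=22.2140; Δ=(29.0757−0.0000)/(124.4400−61.2000)=0.4598; B=V−Δ·S=-24.6822
The time-0 hedge costs 22.2140, which is the no-arbitrage price.

(0,0): Delta=0.4598 Bond=-24.6822
(1,0): Delta=0.0000 Bond=0.0000
(1,1): Delta=0.4933 Bond=-32.3063
V0=22.2140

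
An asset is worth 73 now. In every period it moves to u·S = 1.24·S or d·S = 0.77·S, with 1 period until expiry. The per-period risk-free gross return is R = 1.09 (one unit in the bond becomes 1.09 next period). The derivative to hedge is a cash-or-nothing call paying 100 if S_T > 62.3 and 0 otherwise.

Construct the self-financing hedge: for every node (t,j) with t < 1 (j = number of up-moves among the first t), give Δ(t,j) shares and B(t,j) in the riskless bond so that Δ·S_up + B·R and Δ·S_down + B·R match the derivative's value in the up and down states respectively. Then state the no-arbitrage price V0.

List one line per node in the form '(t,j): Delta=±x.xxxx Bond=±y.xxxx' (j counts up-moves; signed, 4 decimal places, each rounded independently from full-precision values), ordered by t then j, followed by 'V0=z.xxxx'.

(0,0): Delta=2.9146 Bond=-150.3026
V0=62.4634

No-arbitrage ⇒ martingale measure with p* = (R−d)/(u−d) = 0.6809.
Terminal payoffs: V(1,0)=0.0000, V(1,1)=100.0000
(0,0): S=73.0000. Δ = (V_up−V_dn)/(S_up−S_dn) = (100.0000−0.0000)/(90.5200−56.2100) = 2.9146. V = [p*·100.0000 + (1−p*)·0.0000]/1.09 = 62.4634. B = V − Δ·S = -150.3026.
Self-financing check: at every node Δ·S+B equals the discounted successor values.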